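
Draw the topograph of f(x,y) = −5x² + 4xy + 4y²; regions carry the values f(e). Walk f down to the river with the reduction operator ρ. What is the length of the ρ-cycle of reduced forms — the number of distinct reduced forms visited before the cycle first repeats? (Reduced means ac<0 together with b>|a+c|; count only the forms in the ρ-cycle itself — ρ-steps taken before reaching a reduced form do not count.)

D = 96, ⌊√D⌋ = 9
river: ρ → (4,4,-5)
river: ρ → (-5,6,3)
river: ρ → (3,6,-5)
river: ρ → (-5,4,4)
ρ-cycle length = 4 (tail of 0 descent steps not counted)

4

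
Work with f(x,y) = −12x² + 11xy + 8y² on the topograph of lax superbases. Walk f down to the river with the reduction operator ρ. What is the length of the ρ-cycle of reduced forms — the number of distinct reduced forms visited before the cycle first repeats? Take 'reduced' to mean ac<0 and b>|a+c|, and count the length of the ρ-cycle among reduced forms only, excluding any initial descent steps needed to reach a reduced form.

D = 505, ⌊√D⌋ = 22
river: ρ → (8,21,-2)
river: ρ → (-2,19,18)
river: ρ → (18,17,-3)
river: ρ → (-3,19,12)
river: ρ → (12,5,-10)
river: ρ → (-10,15,7)
river: ρ → (7,13,-12)
river: ρ → (-12,11,8)
ρ-cycle length = 8 (tail of 0 descent steps not counted)

8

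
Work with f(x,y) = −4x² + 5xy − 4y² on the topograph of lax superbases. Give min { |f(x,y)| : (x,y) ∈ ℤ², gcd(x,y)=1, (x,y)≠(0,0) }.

translate: b→3 (≡-5 mod 8), so (4,-5,4)→(4,3,3)
flip: (4,3,3)→(3,-3,4)
translate: b→3 (≡-3 mod 6), so (3,-3,4)→(3,3,4)
reduced (well bottom): (3,3,4) with a≤c, −a<b≤a
well minimum |f| = |-3| = 3 (negative-definite)

3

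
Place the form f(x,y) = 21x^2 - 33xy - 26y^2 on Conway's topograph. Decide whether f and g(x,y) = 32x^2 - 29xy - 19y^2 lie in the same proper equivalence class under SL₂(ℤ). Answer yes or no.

D₁ = 3273, D₂ = 3273
river cycle of f (length 52): (-26, 33, 21), (21, 51, -8), (-8, 45, 39), (39, 33, -14), (-14, 51, 12), (12, 45, -26), (-26, 7, 31), (31, 55, -2), (-2, 57, 3), (3, 57, -2), … (42 more)
river cycle of g (length 52): (-19, 29, 32), (32, 35, -16), (-16, 29, 38), (38, 47, -7), (-7, 51, 24), (24, 45, -13), (-13, 33, 42), (42, 51, -4), (-4, 53, 29), (29, 5, -28), … (42 more)
cycles differ ⇒ inequivalent

no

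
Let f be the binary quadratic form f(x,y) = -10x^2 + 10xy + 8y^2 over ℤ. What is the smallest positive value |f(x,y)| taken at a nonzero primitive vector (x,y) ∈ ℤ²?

river: ρ → (8,6,-12)
river: ρ → (-12,18,2)
river: ρ → (2,18,-12)
river: ρ → (-12,6,8)
river: ρ → (8,10,-10)
river: ρ → (-10,10,8)
closes: descent 0, river 6
min |a| on river = 2

2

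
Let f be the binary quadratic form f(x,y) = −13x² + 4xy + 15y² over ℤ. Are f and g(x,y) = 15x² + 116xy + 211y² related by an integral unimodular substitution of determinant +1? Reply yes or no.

D₁ = 796, D₂ = 796
river cycle of f (length 20): (15, 26, -2), (-2, 26, 15), (15, 4, -13), (-13, 22, 6), (6, 26, -5), (-5, 24, 11), (11, 20, -9), (-9, 16, 15), (15, 14, -10), (-10, 26, 3), … (10 more)
river cycle of g (length 20): (15, 26, -2), (-2, 26, 15), (15, 4, -13), (-13, 22, 6), (6, 26, -5), (-5, 24, 11), (11, 20, -9), (-9, 16, 15), (15, 14, -10), (-10, 26, 3), … (10 more)
cycles coincide ⇒ equivalent

yes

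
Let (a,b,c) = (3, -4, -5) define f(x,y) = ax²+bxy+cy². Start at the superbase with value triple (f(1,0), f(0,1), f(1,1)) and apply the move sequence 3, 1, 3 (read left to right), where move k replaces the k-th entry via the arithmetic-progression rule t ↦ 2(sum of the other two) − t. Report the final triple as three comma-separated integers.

start (3,-5,-6) = (f(1,0),f(0,1),f(1,1))
replace slot 3: 2·(3+(-5)) − (-6) = 2 → (3,-5,2)
replace slot 1: 2·((-5)+2) − 3 = -9 → (-9,-5,2)
replace slot 3: 2·((-9)+(-5)) − 2 = -30 → (-9,-5,-30)

-9,-5,-30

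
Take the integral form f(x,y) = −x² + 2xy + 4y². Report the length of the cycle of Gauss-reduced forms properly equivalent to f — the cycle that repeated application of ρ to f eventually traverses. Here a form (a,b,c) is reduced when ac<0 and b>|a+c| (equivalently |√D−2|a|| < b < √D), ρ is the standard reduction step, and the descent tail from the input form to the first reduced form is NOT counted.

D = 20, ⌊√D⌋ = 4
descent: ρ → (4,-2,-1)
descent: ρ → (-1,4,1)  [lands on river]
river: ρ → (1,4,-1)
ρ-cycle length = 2 (tail of 2 descent steps not counted)

2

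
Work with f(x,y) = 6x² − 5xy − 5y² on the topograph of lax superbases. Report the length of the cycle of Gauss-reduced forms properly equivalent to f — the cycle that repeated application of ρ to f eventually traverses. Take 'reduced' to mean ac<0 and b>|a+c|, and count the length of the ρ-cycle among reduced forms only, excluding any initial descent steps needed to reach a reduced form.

D = 145, ⌊√D⌋ = 12
descent: ρ → (-5,5,6)  [lands on river]
river: ρ → (6,7,-4)
river: ρ → (-4,9,4)
river: ρ → (4,7,-6)
river: ρ → (-6,5,5)
river: ρ → (5,5,-6)
river: ρ → (-6,7,4)
river: ρ → (4,9,-4)
river: ρ → (-4,7,6)
river: ρ → (6,5,-5)
ρ-cycle length = 10 (tail of 1 descent step not counted)

10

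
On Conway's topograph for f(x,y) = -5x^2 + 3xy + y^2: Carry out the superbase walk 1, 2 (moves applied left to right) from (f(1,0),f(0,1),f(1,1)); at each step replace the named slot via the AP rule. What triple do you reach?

start (-5,1,-1) = (f(1,0),f(0,1),f(1,1))
replace slot 1: 2·(1+(-1)) − (-5) = 5 → (5,1,-1)
replace slot 2: 2·(5+(-1)) − 1 = 7 → (5,7,-1)

5,7,-1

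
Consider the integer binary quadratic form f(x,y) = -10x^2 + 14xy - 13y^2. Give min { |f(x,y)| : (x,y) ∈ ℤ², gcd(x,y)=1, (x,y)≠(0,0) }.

translate: b→6 (≡-14 mod 20), so (10,-14,13)→(10,6,9)
flip: (10,6,9)→(9,-6,10)
reduced (well bottom): (9,-6,10) with a≤c, −a<b≤a
well minimum |f| = |-9| = 9 (negative-definite)

9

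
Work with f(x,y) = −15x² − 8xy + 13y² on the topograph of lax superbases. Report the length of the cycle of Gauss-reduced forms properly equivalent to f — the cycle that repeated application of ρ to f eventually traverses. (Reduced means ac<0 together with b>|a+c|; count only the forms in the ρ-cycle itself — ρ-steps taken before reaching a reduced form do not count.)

D = 844, ⌊√D⌋ = 29
descent: ρ → (13,8,-15)  [lands on river]
river: ρ → (-15,22,6)
river: ρ → (6,26,-7)
river: ρ → (-7,16,21)
river: ρ → (21,26,-2)
river: ρ → (-2,26,21)
river: ρ → (21,16,-7)
river: ρ → (-7,26,6)
river: ρ → (6,22,-15)
river: ρ → (-15,8,13)
river: ρ → (13,18,-10)
river: ρ → (-10,22,9)
river: ρ → (9,14,-18)
river: ρ → (-18,22,5)
river: ρ → (5,28,-3)
river: ρ → (-3,26,14)
river: ρ → (14,2,-15)
river: ρ → (-15,28,1)
river: ρ → (1,28,-15)
river: ρ → (-15,2,14)
river: ρ → (14,26,-3)
river: ρ → (-3,28,5)
river: ρ → (5,22,-18)
river: ρ → (-18,14,9)
river: ρ → (9,22,-10)
river: ρ → (-10,18,13)
ρ-cycle length = 26 (tail of 1 descent step not counted)

26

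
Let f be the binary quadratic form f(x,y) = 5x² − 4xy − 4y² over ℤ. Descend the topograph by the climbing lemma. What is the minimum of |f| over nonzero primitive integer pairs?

descent: ρ → (-4,4,5)  [lands on river]
river: ρ → (5,6,-3)
river: ρ → (-3,6,5)
river: ρ → (5,4,-4)
closes: descent 1, river 4
min |a| on river = 3

3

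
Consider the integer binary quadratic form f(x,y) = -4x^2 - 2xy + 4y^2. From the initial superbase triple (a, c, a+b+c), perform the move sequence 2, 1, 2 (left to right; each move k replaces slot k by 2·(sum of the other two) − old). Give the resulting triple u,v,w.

start (-4,4,-2) = (f(1,0),f(0,1),f(1,1))
replace slot 2: 2·((-4)+(-2)) − 4 = -16 → (-4,-16,-2)
replace slot 1: 2·((-16)+(-2)) − (-4) = -32 → (-32,-16,-2)
replace slot 2: 2·((-32)+(-2)) − (-16) = -52 → (-32,-52,-2)

-32,-52,-2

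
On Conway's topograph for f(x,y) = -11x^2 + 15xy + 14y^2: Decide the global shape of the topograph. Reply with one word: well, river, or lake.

D = b²−4ac = 15² − 4·(-11)·14 = 841
D = 29² is a perfect square ⇒ form factors over ℤ ⇒ lakes

lake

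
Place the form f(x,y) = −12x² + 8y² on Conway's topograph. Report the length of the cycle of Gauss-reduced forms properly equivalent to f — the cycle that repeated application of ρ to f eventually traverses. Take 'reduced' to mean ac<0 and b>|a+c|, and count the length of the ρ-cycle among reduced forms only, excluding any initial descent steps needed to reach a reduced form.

D = 384, ⌊√D⌋ = 19
descent: ρ → (8,16,-4)  [lands on river]
river: ρ → (-4,16,8)
ρ-cycle length = 2 (tail of 1 descent step not counted)

2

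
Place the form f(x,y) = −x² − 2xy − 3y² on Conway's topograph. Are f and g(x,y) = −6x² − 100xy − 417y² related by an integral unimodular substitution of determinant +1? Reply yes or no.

D₁ = -8, D₂ = -8
f is negative-definite; reduce −f:
−f: translate: b→0 (≡2 mod 2), so (1,2,3)→(1,0,2)
−f: reduced (well bottom): (1,0,2) with a≤c, −a<b≤a
flip sign back: reduced form of f is (-1,0,-2)
g is negative-definite; reduce −g:
−g: translate: b→4 (≡100 mod 12), so (6,100,417)→(6,4,1)
−g: flip: (6,4,1)→(1,-4,6)
−g: translate: b→0 (≡-4 mod 2), so (1,-4,6)→(1,0,2)
−g: reduced (well bottom): (1,0,2) with a≤c, −a<b≤a
flip sign back: reduced form of g is (-1,0,-2)
reduced forms (-1, 0, -2) vs (-1, 0, -2) ⇒ equivalent

yes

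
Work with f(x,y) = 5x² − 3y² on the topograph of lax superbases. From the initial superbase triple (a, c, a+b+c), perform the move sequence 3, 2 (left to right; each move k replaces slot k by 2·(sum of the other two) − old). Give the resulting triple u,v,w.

start (5,-3,2) = (f(1,0),f(0,1),f(1,1))
replace slot 3: 2·(5+(-3)) − 2 = 2 → (5,-3,2)
replace slot 2: 2·(5+2) − (-3) = 17 → (5,17,2)

5,17,2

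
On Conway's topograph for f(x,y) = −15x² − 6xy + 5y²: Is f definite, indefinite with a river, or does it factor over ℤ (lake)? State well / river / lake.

D = b²−4ac = (-6)² − 4·(-15)·5 = 336
D > 0 non-square ⇒ indefinite ⇒ periodic river

river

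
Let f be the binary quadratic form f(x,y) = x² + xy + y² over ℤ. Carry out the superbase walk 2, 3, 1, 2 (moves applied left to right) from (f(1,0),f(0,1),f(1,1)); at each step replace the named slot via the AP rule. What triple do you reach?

start (1,1,3) = (f(1,0),f(0,1),f(1,1))
replace slot 2: 2·(1+3) − 1 = 7 → (1,7,3)
replace slot 3: 2·(1+7) − 3 = 13 → (1,7,13)
replace slot 1: 2·(7+13) − 1 = 39 → (39,7,13)
replace slot 2: 2·(39+13) − 7 = 97 → (39,97,13)

39,97,13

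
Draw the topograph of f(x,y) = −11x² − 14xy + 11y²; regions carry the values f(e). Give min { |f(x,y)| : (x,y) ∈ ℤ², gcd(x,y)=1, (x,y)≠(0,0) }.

descent: ρ → (11,14,-11)  [lands on river]
river: ρ → (-11,8,14)
river: ρ → (14,20,-5)
river: ρ → (-5,20,14)
river: ρ → (14,8,-11)
river: ρ → (-11,14,11)
river: ρ → (11,8,-14)
river: ρ → (-14,20,5)
river: ρ → (5,20,-14)
river: ρ → (-14,8,11)
closes: descent 1, river 10
min |a| on river = 5

5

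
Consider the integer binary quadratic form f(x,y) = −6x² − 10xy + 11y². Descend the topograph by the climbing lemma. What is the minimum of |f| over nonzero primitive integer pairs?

descent: ρ → (11,10,-6)  [lands on river]
river: ρ → (-6,14,7)
river: ρ → (7,14,-6)
river: ρ → (-6,10,11)
river: ρ → (11,12,-5)
river: ρ → (-5,18,2)
river: ρ → (2,18,-5)
river: ρ → (-5,12,11)
closes: descent 1, river 8
min |a| on river = 2

2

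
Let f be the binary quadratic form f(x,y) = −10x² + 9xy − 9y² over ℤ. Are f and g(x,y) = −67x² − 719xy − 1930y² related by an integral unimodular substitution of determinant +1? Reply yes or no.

D₁ = -279, D₂ = -279
f is negative-definite; reduce −f:
−f: flip: (10,-9,9)→(9,9,10)
−f: reduced (well bottom): (9,9,10) with a≤c, −a<b≤a
flip sign back: reduced form of f is (-9,-9,-10)
g is negative-definite; reduce −g:
−g: translate: b→49 (≡719 mod 134), so (67,719,1930)→(67,49,10)
−g: flip: (67,49,10)→(10,-49,67)
−g: translate: b→-9 (≡-49 mod 20), so (10,-49,67)→(10,-9,9)
−g: flip: (10,-9,9)→(9,9,10)
−g: reduced (well bottom): (9,9,10) with a≤c, −a<b≤a
flip sign back: reduced form of g is (-9,-9,-10)
reduced forms (-9, -9, -10) vs (-9, -9, -10) ⇒ equivalent

yes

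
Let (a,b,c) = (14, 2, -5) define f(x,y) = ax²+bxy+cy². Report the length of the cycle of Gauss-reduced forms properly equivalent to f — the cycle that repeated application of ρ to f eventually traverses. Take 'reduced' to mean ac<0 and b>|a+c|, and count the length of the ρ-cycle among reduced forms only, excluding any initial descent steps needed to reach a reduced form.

D = 284, ⌊√D⌋ = 16
descent: ρ → (-5,8,11)  [lands on river]
river: ρ → (11,14,-2)
river: ρ → (-2,14,11)
river: ρ → (11,8,-5)
river: ρ → (-5,12,7)
river: ρ → (7,16,-1)
river: ρ → (-1,16,7)
river: ρ → (7,12,-5)
ρ-cycle length = 8 (tail of 1 descent step not counted)

8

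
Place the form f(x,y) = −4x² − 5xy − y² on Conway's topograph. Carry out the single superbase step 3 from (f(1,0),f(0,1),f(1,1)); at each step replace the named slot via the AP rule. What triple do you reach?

start (-4,-1,-10) = (f(1,0),f(0,1),f(1,1))
replace slot 3: 2·((-4)+(-1)) − (-10) = 0 → (-4,-1,0)

-4,-1,0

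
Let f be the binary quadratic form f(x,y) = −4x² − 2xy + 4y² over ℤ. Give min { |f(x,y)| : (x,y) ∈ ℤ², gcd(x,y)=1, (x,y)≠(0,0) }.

descent: ρ → (4,2,-4)  [lands on river]
river: ρ → (-4,6,2)
river: ρ → (2,6,-4)
river: ρ → (-4,2,4)
river: ρ → (4,6,-2)
river: ρ → (-2,6,4)
closes: descent 1, river 6
min |a| on river = 2

2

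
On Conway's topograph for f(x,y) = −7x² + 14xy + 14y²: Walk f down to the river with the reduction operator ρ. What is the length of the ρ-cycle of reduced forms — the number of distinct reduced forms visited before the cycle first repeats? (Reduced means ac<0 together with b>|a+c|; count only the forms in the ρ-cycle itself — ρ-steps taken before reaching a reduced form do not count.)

D = 588, ⌊√D⌋ = 24
river: ρ → (14,14,-7)
river: ρ → (-7,14,14)
ρ-cycle length = 2 (tail of 0 descent steps not counted)

2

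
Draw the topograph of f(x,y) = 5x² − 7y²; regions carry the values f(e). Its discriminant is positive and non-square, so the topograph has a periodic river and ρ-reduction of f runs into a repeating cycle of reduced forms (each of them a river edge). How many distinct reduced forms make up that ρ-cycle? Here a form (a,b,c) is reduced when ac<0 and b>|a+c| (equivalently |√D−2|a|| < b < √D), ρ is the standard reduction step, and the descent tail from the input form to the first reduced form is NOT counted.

D = 140, ⌊√D⌋ = 11
descent: ρ → (-7,0,5)
descent: ρ → (5,10,-2)  [lands on river]
river: ρ → (-2,10,5)
ρ-cycle length = 2 (tail of 2 descent steps not counted)

2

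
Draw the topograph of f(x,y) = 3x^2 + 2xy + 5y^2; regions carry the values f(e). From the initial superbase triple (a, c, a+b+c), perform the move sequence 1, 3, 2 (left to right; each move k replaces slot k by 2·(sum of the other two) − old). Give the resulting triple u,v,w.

start (3,5,10) = (f(1,0),f(0,1),f(1,1))
replace slot 1: 2·(5+10) − 3 = 27 → (27,5,10)
replace slot 3: 2·(27+5) − 10 = 54 → (27,5,54)
replace slot 2: 2·(27+54) − 5 = 157 → (27,157,54)

27,157,54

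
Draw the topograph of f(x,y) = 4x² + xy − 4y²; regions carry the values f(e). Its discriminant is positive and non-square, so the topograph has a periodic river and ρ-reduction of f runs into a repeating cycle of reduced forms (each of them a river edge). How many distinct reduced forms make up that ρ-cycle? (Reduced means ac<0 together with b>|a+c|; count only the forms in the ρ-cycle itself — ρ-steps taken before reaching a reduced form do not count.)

D = 65, ⌊√D⌋ = 8
river: ρ → (-4,7,1)
river: ρ → (1,7,-4)
river: ρ → (-4,1,4)
river: ρ → (4,7,-1)
river: ρ → (-1,7,4)
river: ρ → (4,1,-4)
ρ-cycle length = 6 (tail of 0 descent steps not counted)

6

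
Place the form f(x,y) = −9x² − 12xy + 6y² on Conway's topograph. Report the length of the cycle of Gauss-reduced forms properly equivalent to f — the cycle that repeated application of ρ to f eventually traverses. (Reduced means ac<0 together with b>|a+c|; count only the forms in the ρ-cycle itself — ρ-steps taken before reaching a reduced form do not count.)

D = 360, ⌊√D⌋ = 18
descent: ρ → (6,12,-9)  [lands on river]
river: ρ → (-9,6,9)
river: ρ → (9,12,-6)
river: ρ → (-6,12,9)
river: ρ → (9,6,-9)
river: ρ → (-9,12,6)
ρ-cycle length = 6 (tail of 1 descent step not counted)

6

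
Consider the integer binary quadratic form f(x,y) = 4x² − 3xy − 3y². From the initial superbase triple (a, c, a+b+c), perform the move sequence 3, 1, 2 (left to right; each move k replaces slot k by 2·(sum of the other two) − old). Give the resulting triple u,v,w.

start (4,-3,-2) = (f(1,0),f(0,1),f(1,1))
replace slot 3: 2·(4+(-3)) − (-2) = 4 → (4,-3,4)
replace slot 1: 2·((-3)+4) − 4 = -2 → (-2,-3,4)
replace slot 2: 2·((-2)+4) − (-3) = 7 → (-2,7,4)

-2,7,4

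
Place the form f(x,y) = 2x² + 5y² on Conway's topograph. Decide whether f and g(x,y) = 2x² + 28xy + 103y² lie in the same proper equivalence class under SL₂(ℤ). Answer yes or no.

D₁ = -40, D₂ = -40
f: reduced (well bottom): (2,0,5) with a≤c, −a<b≤a
g: translate: b→0 (≡28 mod 4), so (2,28,103)→(2,0,5)
g: reduced (well bottom): (2,0,5) with a≤c, −a<b≤a
reduced forms (2, 0, 5) vs (2, 0, 5) ⇒ equivalent

yes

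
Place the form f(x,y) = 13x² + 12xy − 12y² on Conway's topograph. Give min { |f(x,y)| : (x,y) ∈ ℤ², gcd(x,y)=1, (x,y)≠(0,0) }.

river: ρ → (-12,12,13)
river: ρ → (13,14,-11)
river: ρ → (-11,8,16)
river: ρ → (16,24,-3)
river: ρ → (-3,24,16)
river: ρ → (16,8,-11)
river: ρ → (-11,14,13)
river: ρ → (13,12,-12)
closes: descent 0, river 8
min |a| on river = 3

3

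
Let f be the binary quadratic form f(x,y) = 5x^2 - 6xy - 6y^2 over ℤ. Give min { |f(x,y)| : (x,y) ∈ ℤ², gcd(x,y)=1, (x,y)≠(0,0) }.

descent: ρ → (-6,6,5)  [lands on river]
river: ρ → (5,4,-7)
river: ρ → (-7,10,2)
river: ρ → (2,10,-7)
river: ρ → (-7,4,5)
river: ρ → (5,6,-6)
closes: descent 1, river 6
min |a| on river = 2

2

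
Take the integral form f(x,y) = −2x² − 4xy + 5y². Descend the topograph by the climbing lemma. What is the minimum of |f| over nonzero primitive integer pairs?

descent: ρ → (5,4,-2)  [lands on river]
river: ρ → (-2,4,5)
river: ρ → (5,6,-1)
river: ρ → (-1,6,5)
closes: descent 1, river 4
min |a| on river = 1

1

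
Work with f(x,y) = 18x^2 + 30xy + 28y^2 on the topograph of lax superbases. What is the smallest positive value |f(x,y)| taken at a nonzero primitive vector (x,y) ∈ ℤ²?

translate: b→-6 (≡30 mod 36), so (18,30,28)→(18,-6,16)
flip: (18,-6,16)→(16,6,18)
reduced (well bottom): (16,6,18) with a≤c, −a<b≤a
well minimum = a = 16

16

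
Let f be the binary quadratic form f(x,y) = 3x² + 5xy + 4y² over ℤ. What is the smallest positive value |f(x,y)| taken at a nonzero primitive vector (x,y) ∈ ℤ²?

translate: b→-1 (≡5 mod 6), so (3,5,4)→(3,-1,2)
flip: (3,-1,2)→(2,1,3)
reduced (well bottom): (2,1,3) with a≤c, −a<b≤a
well minimum = a = 2

2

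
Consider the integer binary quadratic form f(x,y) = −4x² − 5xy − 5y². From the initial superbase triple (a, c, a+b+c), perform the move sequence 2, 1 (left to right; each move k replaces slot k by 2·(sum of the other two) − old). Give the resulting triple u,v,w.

start (-4,-5,-14) = (f(1,0),f(0,1),f(1,1))
replace slot 2: 2·((-4)+(-14)) − (-5) = -31 → (-4,-31,-14)
replace slot 1: 2·((-31)+(-14)) − (-4) = -86 → (-86,-31,-14)

-86,-31,-14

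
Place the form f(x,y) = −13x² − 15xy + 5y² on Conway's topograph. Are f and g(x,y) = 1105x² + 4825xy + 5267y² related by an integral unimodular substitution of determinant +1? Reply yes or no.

D₁ = 485, D₂ = 485
river cycle of f (length 10): (5, 15, -13), (-13, 11, 7), (7, 17, -7), (-7, 11, 13), (13, 15, -5), (-5, 15, 13), (13, 11, -7), (-7, 17, 7), (7, 11, -13), (-13, 15, 5)
river cycle of g (length 10): (5, 15, -13), (-13, 11, 7), (7, 17, -7), (-7, 11, 13), (13, 15, -5), (-5, 15, 13), (13, 11, -7), (-7, 17, 7), (7, 11, -13), (-13, 15, 5)
cycles coincide ⇒ equivalent

yes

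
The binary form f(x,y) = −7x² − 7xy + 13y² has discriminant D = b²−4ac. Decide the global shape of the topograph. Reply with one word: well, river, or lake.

D = b²−4ac = (-7)² − 4·(-7)·13 = 413
D > 0 non-square ⇒ indefinite ⇒ periodic river

river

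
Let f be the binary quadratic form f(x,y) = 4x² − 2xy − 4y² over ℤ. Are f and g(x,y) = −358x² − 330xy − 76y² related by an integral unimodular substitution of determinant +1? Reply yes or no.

D₁ = 68, D₂ = 68
river cycle of f (length 6): (-4, 2, 4), (4, 6, -2), (-2, 6, 4), (4, 2, -4), (-4, 6, 2), (2, 6, -4)
river cycle of g (length 6): (-2, 6, 4), (4, 2, -4), (-4, 6, 2), (2, 6, -4), (-4, 2, 4), (4, 6, -2)
cycles coincide ⇒ equivalent

yes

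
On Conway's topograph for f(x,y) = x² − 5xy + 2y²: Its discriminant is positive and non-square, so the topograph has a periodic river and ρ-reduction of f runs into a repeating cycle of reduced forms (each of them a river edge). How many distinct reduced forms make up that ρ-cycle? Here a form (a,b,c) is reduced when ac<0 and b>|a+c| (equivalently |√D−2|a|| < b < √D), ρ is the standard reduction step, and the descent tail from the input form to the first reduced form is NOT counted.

D = 17, ⌊√D⌋ = 4
descent: ρ → (2,1,-2)  [lands on river]
river: ρ → (-2,3,1)
river: ρ → (1,3,-2)
river: ρ → (-2,1,2)
river: ρ → (2,3,-1)
river: ρ → (-1,3,2)
ρ-cycle length = 6 (tail of 1 descent step not counted)

6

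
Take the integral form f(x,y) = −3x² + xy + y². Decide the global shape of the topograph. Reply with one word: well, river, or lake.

D = b²−4ac = 1² − 4·(-3)·1 = 13
D > 0 non-square ⇒ indefinite ⇒ periodic river

river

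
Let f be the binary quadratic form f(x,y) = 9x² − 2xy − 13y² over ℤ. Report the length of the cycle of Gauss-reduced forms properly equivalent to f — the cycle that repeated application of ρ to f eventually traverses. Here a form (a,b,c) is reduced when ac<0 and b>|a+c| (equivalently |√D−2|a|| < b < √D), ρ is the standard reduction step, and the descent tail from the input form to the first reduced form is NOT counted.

D = 472, ⌊√D⌋ = 21
descent: ρ → (-13,2,9)
descent: ρ → (9,16,-6)  [lands on river]
river: ρ → (-6,20,3)
river: ρ → (3,16,-18)
river: ρ → (-18,20,1)
river: ρ → (1,20,-18)
river: ρ → (-18,16,3)
river: ρ → (3,20,-6)
river: ρ → (-6,16,9)
river: ρ → (9,20,-2)
river: ρ → (-2,20,9)
ρ-cycle length = 10 (tail of 2 descent steps not counted)

10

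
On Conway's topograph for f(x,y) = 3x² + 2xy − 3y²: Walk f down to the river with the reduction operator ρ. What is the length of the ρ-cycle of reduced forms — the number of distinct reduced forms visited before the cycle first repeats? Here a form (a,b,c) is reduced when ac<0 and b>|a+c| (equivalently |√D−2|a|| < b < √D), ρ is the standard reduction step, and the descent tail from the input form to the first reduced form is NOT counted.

D = 40, ⌊√D⌋ = 6
river: ρ → (-3,4,2)
river: ρ → (2,4,-3)
river: ρ → (-3,2,3)
river: ρ → (3,4,-2)
river: ρ → (-2,4,3)
river: ρ → (3,2,-3)
ρ-cycle length = 6 (tail of 0 descent steps not counted)

6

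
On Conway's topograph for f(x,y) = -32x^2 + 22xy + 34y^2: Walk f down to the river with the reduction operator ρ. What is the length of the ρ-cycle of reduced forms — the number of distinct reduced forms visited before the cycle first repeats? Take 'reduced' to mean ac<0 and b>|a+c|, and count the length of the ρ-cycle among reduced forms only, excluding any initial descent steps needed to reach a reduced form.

D = 4836, ⌊√D⌋ = 69
river: ρ → (34,46,-20)
river: ρ → (-20,34,46)
river: ρ → (46,58,-8)
river: ρ → (-8,54,60)
river: ρ → (60,66,-2)
river: ρ → (-2,66,60)
river: ρ → (60,54,-8)
river: ρ → (-8,58,46)
river: ρ → (46,34,-20)
river: ρ → (-20,46,34)
river: ρ → (34,22,-32)
river: ρ → (-32,42,24)
river: ρ → (24,54,-20)
river: ρ → (-20,66,6)
river: ρ → (6,66,-20)
river: ρ → (-20,54,24)
river: ρ → (24,42,-32)
river: ρ → (-32,22,34)
ρ-cycle length = 18 (tail of 0 descent steps not counted)

18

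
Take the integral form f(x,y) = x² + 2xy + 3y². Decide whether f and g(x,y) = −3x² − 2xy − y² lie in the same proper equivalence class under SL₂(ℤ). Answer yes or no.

D₁ = -8, D₂ = -8
f: translate: b→0 (≡2 mod 2), so (1,2,3)→(1,0,2)
f: reduced (well bottom): (1,0,2) with a≤c, −a<b≤a
g is negative-definite; reduce −g:
−g: flip: (3,2,1)→(1,-2,3)
−g: translate: b→0 (≡-2 mod 2), so (1,-2,3)→(1,0,2)
−g: reduced (well bottom): (1,0,2) with a≤c, −a<b≤a
flip sign back: reduced form of g is (-1,0,-2)
reduced forms (1, 0, 2) vs (-1, 0, -2) ⇒ inequivalent

no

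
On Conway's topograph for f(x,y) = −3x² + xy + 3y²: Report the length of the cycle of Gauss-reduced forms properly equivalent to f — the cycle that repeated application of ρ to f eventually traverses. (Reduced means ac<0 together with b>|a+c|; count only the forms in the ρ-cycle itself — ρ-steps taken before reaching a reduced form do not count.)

D = 37, ⌊√D⌋ = 6
river: ρ → (3,5,-1)
river: ρ → (-1,5,3)
river: ρ → (3,1,-3)
river: ρ → (-3,5,1)
river: ρ → (1,5,-3)
river: ρ → (-3,1,3)
ρ-cycle length = 6 (tail of 0 descent steps not counted)

6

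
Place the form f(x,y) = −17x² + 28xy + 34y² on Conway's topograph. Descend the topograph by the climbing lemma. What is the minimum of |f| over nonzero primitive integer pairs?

river: ρ → (34,40,-11)
river: ρ → (-11,48,18)
river: ρ → (18,24,-35)
river: ρ → (-35,46,7)
river: ρ → (7,52,-14)
river: ρ → (-14,32,37)
river: ρ → (37,42,-9)
river: ρ → (-9,48,22)
river: ρ → (22,40,-17)
river: ρ → (-17,28,34)
closes: descent 0, river 10
min |a| on river = 7

7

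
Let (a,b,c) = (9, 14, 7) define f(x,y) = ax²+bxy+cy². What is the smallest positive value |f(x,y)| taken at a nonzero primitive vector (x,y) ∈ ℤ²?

translate: b→-4 (≡14 mod 18), so (9,14,7)→(9,-4,2)
flip: (9,-4,2)→(2,4,9)
translate: b→0 (≡4 mod 4), so (2,4,9)→(2,0,7)
reduced (well bottom): (2,0,7) with a≤c, −a<b≤a
well minimum = a = 2

2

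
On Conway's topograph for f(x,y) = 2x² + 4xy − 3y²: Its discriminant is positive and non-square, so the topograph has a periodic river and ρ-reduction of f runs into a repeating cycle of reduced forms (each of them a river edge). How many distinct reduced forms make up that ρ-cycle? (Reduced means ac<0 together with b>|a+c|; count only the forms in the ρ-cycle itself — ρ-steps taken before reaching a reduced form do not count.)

D = 40, ⌊√D⌋ = 6
river: ρ → (-3,2,3)
river: ρ → (3,4,-2)
river: ρ → (-2,4,3)
river: ρ → (3,2,-3)
river: ρ → (-3,4,2)
river: ρ → (2,4,-3)
ρ-cycle length = 6 (tail of 0 descent steps not counted)

6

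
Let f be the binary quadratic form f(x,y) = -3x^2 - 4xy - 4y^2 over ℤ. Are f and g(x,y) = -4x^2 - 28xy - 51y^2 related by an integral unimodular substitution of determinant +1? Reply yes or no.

D₁ = -32, D₂ = -32
f is negative-definite; reduce −f:
−f: translate: b→-2 (≡4 mod 6), so (3,4,4)→(3,-2,3)
−f: flip: (3,-2,3)→(3,2,3)
−f: reduced (well bottom): (3,2,3) with a≤c, −a<b≤a
flip sign back: reduced form of f is (-3,-2,-3)
g is negative-definite; reduce −g:
−g: translate: b→4 (≡28 mod 8), so (4,28,51)→(4,4,3)
−g: flip: (4,4,3)→(3,-4,4)
−g: translate: b→2 (≡-4 mod 6), so (3,-4,4)→(3,2,3)
−g: reduced (well bottom): (3,2,3) with a≤c, −a<b≤a
flip sign back: reduced form of g is (-3,-2,-3)
reduced forms (-3, -2, -3) vs (-3, -2, -3) ⇒ equivalent

yes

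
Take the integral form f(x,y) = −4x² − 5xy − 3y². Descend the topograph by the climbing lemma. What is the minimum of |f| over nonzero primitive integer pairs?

translate: b→-3 (≡5 mod 8), so (4,5,3)→(4,-3,2)
flip: (4,-3,2)→(2,3,4)
translate: b→-1 (≡3 mod 4), so (2,3,4)→(2,-1,3)
reduced (well bottom): (2,-1,3) with a≤c, −a<b≤a
well minimum |f| = |-2| = 2 (negative-definite)

2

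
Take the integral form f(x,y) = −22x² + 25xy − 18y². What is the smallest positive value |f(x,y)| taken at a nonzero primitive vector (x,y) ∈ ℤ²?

translate: b→19 (≡-25 mod 44), so (22,-25,18)→(22,19,15)
flip: (22,19,15)→(15,-19,22)
translate: b→11 (≡-19 mod 30), so (15,-19,22)→(15,11,18)
reduced (well bottom): (15,11,18) with a≤c, −a<b≤a
well minimum |f| = |-15| = 15 (negative-definite)

15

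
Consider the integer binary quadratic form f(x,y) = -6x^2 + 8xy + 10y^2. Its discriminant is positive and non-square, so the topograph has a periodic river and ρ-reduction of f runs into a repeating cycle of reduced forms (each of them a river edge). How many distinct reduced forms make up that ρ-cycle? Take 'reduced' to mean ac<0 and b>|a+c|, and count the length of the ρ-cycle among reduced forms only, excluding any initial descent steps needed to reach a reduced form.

D = 304, ⌊√D⌋ = 17
river: ρ → (10,12,-4)
river: ρ → (-4,12,10)
river: ρ → (10,8,-6)
river: ρ → (-6,16,2)
river: ρ → (2,16,-6)
river: ρ → (-6,8,10)
ρ-cycle length = 6 (tail of 0 descent steps not counted)

6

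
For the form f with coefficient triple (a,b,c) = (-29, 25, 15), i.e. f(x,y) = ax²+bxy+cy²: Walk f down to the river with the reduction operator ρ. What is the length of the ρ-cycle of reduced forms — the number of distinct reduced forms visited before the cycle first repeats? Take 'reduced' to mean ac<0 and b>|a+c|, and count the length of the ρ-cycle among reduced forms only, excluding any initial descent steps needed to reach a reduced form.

D = 2365, ⌊√D⌋ = 48
river: ρ → (15,35,-19)
river: ρ → (-19,41,9)
river: ρ → (9,31,-39)
river: ρ → (-39,47,1)
river: ρ → (1,47,-39)
river: ρ → (-39,31,9)
river: ρ → (9,41,-19)
river: ρ → (-19,35,15)
river: ρ → (15,25,-29)
river: ρ → (-29,33,11)
river: ρ → (11,33,-29)
river: ρ → (-29,25,15)
ρ-cycle length = 12 (tail of 0 descent steps not counted)

12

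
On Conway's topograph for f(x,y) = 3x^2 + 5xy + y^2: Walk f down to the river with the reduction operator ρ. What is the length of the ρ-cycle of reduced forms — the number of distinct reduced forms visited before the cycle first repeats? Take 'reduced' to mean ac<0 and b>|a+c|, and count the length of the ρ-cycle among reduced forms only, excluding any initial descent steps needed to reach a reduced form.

D = 13, ⌊√D⌋ = 3
descent: ρ → (1,3,-1)  [lands on river]
river: ρ → (-1,3,1)
ρ-cycle length = 2 (tail of 1 descent step not counted)

2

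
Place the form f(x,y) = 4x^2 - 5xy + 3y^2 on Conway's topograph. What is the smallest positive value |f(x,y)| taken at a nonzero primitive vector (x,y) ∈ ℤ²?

translate: b→3 (≡-5 mod 8), so (4,-5,3)→(4,3,2)
flip: (4,3,2)→(2,-3,4)
translate: b→1 (≡-3 mod 4), so (2,-3,4)→(2,1,3)
reduced (well bottom): (2,1,3) with a≤c, −a<b≤a
well minimum = a = 2

2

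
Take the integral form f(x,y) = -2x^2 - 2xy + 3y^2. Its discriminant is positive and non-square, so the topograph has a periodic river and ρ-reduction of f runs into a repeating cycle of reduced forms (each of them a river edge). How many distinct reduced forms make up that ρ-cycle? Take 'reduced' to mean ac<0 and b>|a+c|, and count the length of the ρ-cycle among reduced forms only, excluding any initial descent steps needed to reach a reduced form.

D = 28, ⌊√D⌋ = 5
descent: ρ → (3,2,-2)  [lands on river]
river: ρ → (-2,2,3)
river: ρ → (3,4,-1)
river: ρ → (-1,4,3)
ρ-cycle length = 4 (tail of 1 descent step not counted)

4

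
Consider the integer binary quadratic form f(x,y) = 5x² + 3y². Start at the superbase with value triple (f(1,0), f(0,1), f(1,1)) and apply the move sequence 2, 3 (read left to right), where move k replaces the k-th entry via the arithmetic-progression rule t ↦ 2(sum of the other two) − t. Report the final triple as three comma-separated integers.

start (5,3,8) = (f(1,0),f(0,1),f(1,1))
replace slot 2: 2·(5+8) − 3 = 23 → (5,23,8)
replace slot 3: 2·(5+23) − 8 = 48 → (5,23,48)

5,23,48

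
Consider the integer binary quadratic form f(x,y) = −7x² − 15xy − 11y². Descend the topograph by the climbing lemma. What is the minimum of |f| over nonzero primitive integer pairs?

translate: b→1 (≡15 mod 14), so (7,15,11)→(7,1,3)
flip: (7,1,3)→(3,-1,7)
reduced (well bottom): (3,-1,7) with a≤c, −a<b≤a
well minimum |f| = |-3| = 3 (negative-definite)

3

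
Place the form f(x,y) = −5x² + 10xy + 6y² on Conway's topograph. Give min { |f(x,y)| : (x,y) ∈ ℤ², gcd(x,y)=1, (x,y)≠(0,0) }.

river: ρ → (6,14,-1)
river: ρ → (-1,14,6)
river: ρ → (6,10,-5)
river: ρ → (-5,10,6)
closes: descent 0, river 4
min |a| on river = 1

1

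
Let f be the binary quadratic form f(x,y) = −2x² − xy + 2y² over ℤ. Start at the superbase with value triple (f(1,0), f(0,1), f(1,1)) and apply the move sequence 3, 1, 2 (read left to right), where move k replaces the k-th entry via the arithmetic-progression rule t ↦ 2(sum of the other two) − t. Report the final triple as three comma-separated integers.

start (-2,2,-1) = (f(1,0),f(0,1),f(1,1))
replace slot 3: 2·((-2)+2) − (-1) = 1 → (-2,2,1)
replace slot 1: 2·(2+1) − (-2) = 8 → (8,2,1)
replace slot 2: 2·(8+1) − 2 = 16 → (8,16,1)

8,16,1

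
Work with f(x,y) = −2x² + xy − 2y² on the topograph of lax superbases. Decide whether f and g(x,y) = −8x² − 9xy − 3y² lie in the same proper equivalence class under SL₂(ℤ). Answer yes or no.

D₁ = -15, D₂ = -15
f is negative-definite; reduce −f:
−f: flip: (2,-1,2)→(2,1,2)
−f: reduced (well bottom): (2,1,2) with a≤c, −a<b≤a
flip sign back: reduced form of f is (-2,-1,-2)
g is negative-definite; reduce −g:
−g: translate: b→-7 (≡9 mod 16), so (8,9,3)→(8,-7,2)
−g: flip: (8,-7,2)→(2,7,8)
−g: translate: b→-1 (≡7 mod 4), so (2,7,8)→(2,-1,2)
−g: flip: (2,-1,2)→(2,1,2)
−g: reduced (well bottom): (2,1,2) with a≤c, −a<b≤a
flip sign back: reduced form of g is (-2,-1,-2)
reduced forms (-2, -1, -2) vs (-2, -1, -2) ⇒ equivalent

yes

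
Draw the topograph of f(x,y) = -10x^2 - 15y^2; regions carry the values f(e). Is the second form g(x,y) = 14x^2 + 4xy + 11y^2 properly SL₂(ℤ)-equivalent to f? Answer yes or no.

D₁ = -600, D₂ = -600
f is negative-definite; reduce −f:
−f: reduced (well bottom): (10,0,15) with a≤c, −a<b≤a
flip sign back: reduced form of f is (-10,0,-15)
g: flip: (14,4,11)→(11,-4,14)
g: reduced (well bottom): (11,-4,14) with a≤c, −a<b≤a
reduced forms (-10, 0, -15) vs (11, -4, 14) ⇒ inequivalent

no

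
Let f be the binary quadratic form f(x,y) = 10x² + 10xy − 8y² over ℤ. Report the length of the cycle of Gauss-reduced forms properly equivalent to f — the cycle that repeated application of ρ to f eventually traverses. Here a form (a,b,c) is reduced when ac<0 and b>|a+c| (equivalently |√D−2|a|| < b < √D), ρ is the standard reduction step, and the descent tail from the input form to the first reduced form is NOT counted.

D = 420, ⌊√D⌋ = 20
river: ρ → (-8,6,12)
river: ρ → (12,18,-2)
river: ρ → (-2,18,12)
river: ρ → (12,6,-8)
river: ρ → (-8,10,10)
river: ρ → (10,10,-8)
ρ-cycle length = 6 (tail of 0 descent steps not counted)

6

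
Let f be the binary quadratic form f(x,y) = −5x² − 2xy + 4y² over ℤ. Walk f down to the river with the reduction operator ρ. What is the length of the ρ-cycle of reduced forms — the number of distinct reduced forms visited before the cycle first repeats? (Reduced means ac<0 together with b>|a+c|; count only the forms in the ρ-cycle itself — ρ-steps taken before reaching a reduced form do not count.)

D = 84, ⌊√D⌋ = 9
descent: ρ → (4,2,-5)  [lands on river]
river: ρ → (-5,8,1)
river: ρ → (1,8,-5)
river: ρ → (-5,2,4)
river: ρ → (4,6,-3)
river: ρ → (-3,6,4)
ρ-cycle length = 6 (tail of 1 descent step not counted)

6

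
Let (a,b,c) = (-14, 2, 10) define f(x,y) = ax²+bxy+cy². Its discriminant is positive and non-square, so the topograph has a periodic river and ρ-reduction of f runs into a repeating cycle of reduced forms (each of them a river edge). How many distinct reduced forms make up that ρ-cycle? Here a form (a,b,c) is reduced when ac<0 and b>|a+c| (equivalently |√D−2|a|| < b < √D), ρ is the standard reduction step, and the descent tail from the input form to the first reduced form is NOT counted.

D = 564, ⌊√D⌋ = 23
descent: ρ → (10,18,-6)  [lands on river]
river: ρ → (-6,18,10)
river: ρ → (10,22,-2)
river: ρ → (-2,22,10)
ρ-cycle length = 4 (tail of 1 descent step not counted)

4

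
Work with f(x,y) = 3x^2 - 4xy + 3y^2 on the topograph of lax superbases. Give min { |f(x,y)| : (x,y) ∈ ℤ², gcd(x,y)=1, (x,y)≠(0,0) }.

translate: b→2 (≡-4 mod 6), so (3,-4,3)→(3,2,2)
flip: (3,2,2)→(2,-2,3)
translate: b→2 (≡-2 mod 4), so (2,-2,3)→(2,2,3)
reduced (well bottom): (2,2,3) with a≤c, −a<b≤a
well minimum = a = 2

2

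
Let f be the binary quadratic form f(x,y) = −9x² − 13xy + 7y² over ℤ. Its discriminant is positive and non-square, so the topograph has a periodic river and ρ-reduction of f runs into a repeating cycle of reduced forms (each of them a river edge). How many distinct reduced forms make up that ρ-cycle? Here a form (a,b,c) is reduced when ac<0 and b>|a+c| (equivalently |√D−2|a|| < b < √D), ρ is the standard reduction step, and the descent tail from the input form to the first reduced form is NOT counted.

D = 421, ⌊√D⌋ = 20
descent: ρ → (7,13,-9)  [lands on river]
river: ρ → (-9,5,11)
river: ρ → (11,17,-3)
river: ρ → (-3,19,5)
river: ρ → (5,11,-15)
river: ρ → (-15,19,1)
river: ρ → (1,19,-15)
river: ρ → (-15,11,5)
river: ρ → (5,19,-3)
river: ρ → (-3,17,11)
river: ρ → (11,5,-9)
river: ρ → (-9,13,7)
river: ρ → (7,15,-7)
river: ρ → (-7,13,9)
river: ρ → (9,5,-11)
river: ρ → (-11,17,3)
river: ρ → (3,19,-5)
river: ρ → (-5,11,15)
river: ρ → (15,19,-1)
river: ρ → (-1,19,15)
river: ρ → (15,11,-5)
river: ρ → (-5,19,3)
river: ρ → (3,17,-11)
river: ρ → (-11,5,9)
river: ρ → (9,13,-7)
river: ρ → (-7,15,7)
ρ-cycle length = 26 (tail of 1 descent step not counted)

26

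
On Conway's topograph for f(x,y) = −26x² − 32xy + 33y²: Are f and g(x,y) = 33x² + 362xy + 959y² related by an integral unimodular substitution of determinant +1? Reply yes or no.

D₁ = 4456, D₂ = 4456
river cycle of f (length 66): (33, 32, -26), (-26, 20, 39), (39, 58, -7), (-7, 54, 55), (55, 56, -6), (-6, 64, 15), (15, 56, -22), (-22, 32, 39), (39, 46, -15), (-15, 44, 42), … (56 more)
river cycle of g (length 66): (33, 32, -26), (-26, 20, 39), (39, 58, -7), (-7, 54, 55), (55, 56, -6), (-6, 64, 15), (15, 56, -22), (-22, 32, 39), (39, 46, -15), (-15, 44, 42), … (56 more)
cycles coincide ⇒ equivalent

yes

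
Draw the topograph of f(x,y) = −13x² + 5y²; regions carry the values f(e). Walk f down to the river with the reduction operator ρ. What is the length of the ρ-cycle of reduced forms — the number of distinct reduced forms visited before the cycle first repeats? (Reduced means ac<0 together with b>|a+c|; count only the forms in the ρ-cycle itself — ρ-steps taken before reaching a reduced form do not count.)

D = 260, ⌊√D⌋ = 16
descent: ρ → (5,10,-8)  [lands on river]
river: ρ → (-8,6,7)
river: ρ → (7,8,-7)
river: ρ → (-7,6,8)
river: ρ → (8,10,-5)
river: ρ → (-5,10,8)
river: ρ → (8,6,-7)
river: ρ → (-7,8,7)
river: ρ → (7,6,-8)
river: ρ → (-8,10,5)
ρ-cycle length = 10 (tail of 1 descent step not counted)

10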